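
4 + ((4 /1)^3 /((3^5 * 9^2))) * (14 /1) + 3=7.05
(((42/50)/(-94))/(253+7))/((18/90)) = -21/122200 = -0.00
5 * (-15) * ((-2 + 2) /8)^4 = 0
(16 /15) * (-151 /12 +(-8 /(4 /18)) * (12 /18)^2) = -1372 /45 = -30.49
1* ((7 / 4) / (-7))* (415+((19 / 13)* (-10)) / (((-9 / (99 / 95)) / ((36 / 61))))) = -329887 / 3172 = -104.00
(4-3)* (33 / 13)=33 / 13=2.54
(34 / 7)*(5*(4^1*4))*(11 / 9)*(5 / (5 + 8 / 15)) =748000 / 1743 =429.15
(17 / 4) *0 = 0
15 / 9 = 5 / 3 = 1.67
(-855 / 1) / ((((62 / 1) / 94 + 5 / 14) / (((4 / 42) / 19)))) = -940 / 223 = -4.22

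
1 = 1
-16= -16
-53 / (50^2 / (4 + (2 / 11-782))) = 113367 / 6875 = 16.49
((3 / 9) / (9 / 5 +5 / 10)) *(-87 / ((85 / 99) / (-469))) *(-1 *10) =-26929980 / 391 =-68874.63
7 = 7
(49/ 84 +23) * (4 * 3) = 283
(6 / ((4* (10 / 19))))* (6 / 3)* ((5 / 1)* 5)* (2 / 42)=95 / 14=6.79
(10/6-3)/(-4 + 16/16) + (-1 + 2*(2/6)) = 1/9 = 0.11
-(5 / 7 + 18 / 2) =-68 / 7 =-9.71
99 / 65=1.52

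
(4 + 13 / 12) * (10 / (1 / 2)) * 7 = 2135 / 3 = 711.67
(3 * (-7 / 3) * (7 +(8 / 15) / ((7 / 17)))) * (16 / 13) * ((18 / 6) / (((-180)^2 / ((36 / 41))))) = -268 / 46125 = -0.01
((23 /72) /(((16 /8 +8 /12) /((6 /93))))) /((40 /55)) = 253 /23808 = 0.01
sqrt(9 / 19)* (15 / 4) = 45* sqrt(19) / 76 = 2.58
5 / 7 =0.71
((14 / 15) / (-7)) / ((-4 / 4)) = 2 / 15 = 0.13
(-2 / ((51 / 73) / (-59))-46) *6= 737.41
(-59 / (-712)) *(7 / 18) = 413 / 12816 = 0.03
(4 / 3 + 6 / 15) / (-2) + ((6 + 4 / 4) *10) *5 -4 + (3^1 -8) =5102 / 15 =340.13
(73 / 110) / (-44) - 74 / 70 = -36327 / 33880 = -1.07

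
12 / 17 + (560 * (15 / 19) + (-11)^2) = 182111 / 323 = 563.81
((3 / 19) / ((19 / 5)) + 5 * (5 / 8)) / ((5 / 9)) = 16461 / 2888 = 5.70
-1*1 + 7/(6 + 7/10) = 3/67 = 0.04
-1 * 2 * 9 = -18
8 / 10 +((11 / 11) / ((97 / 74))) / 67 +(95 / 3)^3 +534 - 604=27799696957 / 877365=31685.44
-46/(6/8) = -184/3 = -61.33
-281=-281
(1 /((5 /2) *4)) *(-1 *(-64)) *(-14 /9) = -448 /45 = -9.96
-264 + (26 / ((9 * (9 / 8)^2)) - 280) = -541.72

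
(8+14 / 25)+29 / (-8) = 987 / 200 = 4.94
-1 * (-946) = 946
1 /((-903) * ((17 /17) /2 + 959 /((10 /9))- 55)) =-5 /3650829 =-0.00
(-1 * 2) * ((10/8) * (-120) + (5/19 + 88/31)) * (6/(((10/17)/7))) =61777422/2945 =20977.05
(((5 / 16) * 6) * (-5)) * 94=-3525 / 4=-881.25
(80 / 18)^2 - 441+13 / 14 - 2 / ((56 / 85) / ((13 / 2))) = -1996069 / 4536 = -440.05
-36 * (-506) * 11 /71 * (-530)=-106199280 /71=-1495764.51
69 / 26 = 2.65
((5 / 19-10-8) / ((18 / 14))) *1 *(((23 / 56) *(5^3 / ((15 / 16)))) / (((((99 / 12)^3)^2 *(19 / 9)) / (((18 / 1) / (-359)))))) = 0.00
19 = 19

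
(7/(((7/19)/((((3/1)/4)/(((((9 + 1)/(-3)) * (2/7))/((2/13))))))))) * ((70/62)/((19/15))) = -6615/3224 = -2.05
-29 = -29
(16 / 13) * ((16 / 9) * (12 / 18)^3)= 2048 / 3159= 0.65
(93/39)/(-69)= -31/897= -0.03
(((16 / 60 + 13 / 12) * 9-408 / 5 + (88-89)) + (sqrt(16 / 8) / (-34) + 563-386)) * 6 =6393 / 10-3 * sqrt(2) / 17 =639.05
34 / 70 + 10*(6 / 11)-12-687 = -266828 / 385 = -693.06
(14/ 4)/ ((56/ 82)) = 41/ 8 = 5.12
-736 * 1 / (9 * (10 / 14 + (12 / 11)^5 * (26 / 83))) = -68867984416 / 1009112301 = -68.25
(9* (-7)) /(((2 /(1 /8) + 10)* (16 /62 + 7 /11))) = -21483 /7930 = -2.71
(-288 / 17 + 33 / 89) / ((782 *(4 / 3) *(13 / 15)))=-0.02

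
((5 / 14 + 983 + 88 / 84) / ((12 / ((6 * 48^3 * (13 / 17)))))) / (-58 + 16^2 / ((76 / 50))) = 47057886720 / 124831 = 376972.76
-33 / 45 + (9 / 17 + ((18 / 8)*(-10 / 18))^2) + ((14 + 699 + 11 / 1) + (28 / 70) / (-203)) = 600769357 / 828240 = 725.36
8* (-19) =-152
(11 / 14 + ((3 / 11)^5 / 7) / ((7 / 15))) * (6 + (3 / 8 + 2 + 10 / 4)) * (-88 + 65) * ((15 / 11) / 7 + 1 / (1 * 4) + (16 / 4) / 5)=-47596890529989 / 194446535360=-244.78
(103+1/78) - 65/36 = 47365/468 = 101.21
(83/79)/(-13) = -83/1027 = -0.08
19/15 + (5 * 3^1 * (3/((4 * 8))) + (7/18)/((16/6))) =451/160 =2.82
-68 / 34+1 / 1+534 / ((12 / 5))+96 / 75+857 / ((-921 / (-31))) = 11587369 / 46050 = 251.63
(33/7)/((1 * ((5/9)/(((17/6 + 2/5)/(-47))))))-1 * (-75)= 1224147/16450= 74.42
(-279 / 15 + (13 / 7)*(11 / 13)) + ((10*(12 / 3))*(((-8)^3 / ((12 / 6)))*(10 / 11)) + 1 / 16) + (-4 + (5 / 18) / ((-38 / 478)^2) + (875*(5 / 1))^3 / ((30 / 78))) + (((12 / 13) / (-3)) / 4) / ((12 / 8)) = 56647569033147552853 / 260179920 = 217724600088.84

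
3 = 3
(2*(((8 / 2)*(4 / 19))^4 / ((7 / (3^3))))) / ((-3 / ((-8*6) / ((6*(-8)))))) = -1179648 / 912247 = -1.29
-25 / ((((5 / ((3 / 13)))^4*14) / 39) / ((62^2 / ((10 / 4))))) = -934092 / 1922375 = -0.49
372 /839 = 0.44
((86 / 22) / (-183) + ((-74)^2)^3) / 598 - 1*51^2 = 330544533708071 / 1203774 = 274590191.94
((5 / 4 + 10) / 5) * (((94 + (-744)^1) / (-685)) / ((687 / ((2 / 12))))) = 65 / 125492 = 0.00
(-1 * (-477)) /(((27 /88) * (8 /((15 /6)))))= 2915 /6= 485.83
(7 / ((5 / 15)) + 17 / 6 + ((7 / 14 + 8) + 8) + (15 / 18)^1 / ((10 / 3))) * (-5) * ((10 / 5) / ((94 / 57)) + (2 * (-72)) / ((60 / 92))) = 8376887 / 188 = 44557.91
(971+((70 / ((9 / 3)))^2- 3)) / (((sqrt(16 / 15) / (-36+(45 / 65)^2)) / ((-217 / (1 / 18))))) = 8865842706 *sqrt(15) / 169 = 203179060.06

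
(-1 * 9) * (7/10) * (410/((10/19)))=-49077/10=-4907.70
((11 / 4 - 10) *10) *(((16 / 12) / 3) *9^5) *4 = -7610760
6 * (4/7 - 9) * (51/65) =-18054/455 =-39.68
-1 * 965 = -965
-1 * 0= 0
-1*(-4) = 4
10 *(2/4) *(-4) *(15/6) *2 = -100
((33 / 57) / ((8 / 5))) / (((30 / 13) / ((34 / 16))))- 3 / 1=-19457 / 7296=-2.67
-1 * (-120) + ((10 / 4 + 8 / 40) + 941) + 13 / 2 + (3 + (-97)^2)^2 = 442934071 / 5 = 88586814.20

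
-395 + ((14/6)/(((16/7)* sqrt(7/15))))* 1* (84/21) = -395 + 7* sqrt(105)/12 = -389.02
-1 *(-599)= 599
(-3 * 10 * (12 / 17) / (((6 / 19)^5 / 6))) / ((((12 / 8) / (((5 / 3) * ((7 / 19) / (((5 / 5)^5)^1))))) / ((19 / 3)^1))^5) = -10403948973250000 / 2195382771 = -4739013.67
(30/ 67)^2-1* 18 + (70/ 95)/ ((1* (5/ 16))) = -6585154/ 426455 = -15.44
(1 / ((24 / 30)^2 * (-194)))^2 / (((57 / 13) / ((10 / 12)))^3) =171640625 / 385408903569408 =0.00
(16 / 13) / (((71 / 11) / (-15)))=-2640 / 923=-2.86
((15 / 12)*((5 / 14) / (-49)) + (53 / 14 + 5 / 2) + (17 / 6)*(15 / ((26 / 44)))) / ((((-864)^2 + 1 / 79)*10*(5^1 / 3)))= 0.00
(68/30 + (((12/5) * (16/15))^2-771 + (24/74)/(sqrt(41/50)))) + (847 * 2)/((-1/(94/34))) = -173578229/31875 + 60 * sqrt(82)/1517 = -5445.23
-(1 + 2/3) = -5/3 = -1.67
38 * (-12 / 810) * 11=-836 / 135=-6.19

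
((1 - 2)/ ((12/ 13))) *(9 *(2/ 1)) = -39/ 2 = -19.50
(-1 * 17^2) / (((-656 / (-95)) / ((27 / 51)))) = -14535 / 656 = -22.16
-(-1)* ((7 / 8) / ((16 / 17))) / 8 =119 / 1024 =0.12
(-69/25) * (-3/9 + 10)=-667/25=-26.68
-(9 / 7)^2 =-81 / 49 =-1.65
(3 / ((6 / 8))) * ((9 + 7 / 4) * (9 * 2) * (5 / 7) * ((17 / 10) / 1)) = 6579 / 7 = 939.86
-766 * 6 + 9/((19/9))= -87243/19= -4591.74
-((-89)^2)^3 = -496981290961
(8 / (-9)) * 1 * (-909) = 808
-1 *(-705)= 705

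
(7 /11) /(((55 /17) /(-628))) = -74732 /605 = -123.52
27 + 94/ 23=715/ 23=31.09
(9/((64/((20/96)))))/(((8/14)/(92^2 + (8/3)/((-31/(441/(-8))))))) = 27565755/63488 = 434.19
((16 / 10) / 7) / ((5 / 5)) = 8 / 35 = 0.23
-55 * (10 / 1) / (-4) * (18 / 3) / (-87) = -275 / 29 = -9.48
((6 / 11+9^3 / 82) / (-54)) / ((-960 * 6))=2837 / 93519360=0.00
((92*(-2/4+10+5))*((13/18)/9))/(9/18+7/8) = 69368/891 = 77.85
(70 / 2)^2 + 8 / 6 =3679 / 3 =1226.33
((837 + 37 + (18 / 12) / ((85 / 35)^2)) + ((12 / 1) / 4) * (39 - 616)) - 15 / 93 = -15354059 / 17918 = -856.91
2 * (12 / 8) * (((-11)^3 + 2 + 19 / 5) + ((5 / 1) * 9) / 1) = -3840.60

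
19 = 19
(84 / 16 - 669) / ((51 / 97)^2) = -2775655 / 1156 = -2401.09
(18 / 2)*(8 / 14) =36 / 7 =5.14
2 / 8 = 1 / 4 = 0.25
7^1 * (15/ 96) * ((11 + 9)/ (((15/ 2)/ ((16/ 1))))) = 140/ 3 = 46.67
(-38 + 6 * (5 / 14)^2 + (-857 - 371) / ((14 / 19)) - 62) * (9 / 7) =-1557441 / 686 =-2270.32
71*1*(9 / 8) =79.88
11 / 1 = 11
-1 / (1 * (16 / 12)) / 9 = -1 / 12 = -0.08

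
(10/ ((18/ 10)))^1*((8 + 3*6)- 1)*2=2500/ 9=277.78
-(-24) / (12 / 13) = 26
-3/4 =-0.75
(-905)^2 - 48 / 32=819023.50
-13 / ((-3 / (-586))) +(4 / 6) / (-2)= -2539.67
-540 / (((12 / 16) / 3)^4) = -138240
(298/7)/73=298/511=0.58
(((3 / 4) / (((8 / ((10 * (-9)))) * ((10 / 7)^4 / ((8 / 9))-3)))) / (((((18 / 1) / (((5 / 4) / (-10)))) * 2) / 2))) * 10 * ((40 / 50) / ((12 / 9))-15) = -108045 / 21584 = -5.01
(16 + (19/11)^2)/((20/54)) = 62019/1210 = 51.26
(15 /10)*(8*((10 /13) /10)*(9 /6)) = 18 /13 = 1.38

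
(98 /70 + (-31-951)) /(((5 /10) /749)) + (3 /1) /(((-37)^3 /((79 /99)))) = -1468938.80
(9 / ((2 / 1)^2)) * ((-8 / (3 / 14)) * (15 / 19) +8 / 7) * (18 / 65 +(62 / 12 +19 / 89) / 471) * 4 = -56567964 / 769405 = -73.52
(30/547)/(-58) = -15/15863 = -0.00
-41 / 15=-2.73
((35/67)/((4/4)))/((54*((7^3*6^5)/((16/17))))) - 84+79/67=-121308087343/1464703884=-82.82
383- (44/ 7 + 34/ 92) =121183/ 322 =376.34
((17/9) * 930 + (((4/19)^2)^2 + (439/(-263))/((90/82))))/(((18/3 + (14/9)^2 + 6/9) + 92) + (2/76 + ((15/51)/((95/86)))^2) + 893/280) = 394298150574766536/23447624326206791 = 16.82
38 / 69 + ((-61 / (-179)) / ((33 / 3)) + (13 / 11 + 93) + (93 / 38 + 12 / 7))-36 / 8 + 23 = 2121815765 / 18069513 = 117.43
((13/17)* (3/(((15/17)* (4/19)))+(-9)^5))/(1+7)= -15348541/2720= -5642.85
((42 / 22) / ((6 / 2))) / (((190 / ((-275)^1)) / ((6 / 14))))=-15 / 38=-0.39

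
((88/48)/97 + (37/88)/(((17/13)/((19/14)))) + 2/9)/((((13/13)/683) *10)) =8460361297/182841120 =46.27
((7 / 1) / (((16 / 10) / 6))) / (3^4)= 35 / 108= 0.32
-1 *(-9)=9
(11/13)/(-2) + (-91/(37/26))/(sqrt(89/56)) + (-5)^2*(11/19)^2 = 74679/9386-4732*sqrt(1246)/3293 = -42.77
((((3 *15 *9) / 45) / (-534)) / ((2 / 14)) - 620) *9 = -993429 / 178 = -5581.06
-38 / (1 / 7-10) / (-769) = -266 / 53061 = -0.01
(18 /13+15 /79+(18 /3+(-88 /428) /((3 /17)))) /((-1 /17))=-35920337 /329667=-108.96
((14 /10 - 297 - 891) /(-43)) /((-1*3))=-5933 /645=-9.20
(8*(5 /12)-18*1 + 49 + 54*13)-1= 735.33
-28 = -28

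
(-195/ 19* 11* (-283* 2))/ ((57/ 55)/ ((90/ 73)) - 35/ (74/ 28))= -74118973500/ 14386439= -5152.00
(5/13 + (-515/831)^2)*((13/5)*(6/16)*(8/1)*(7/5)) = 9661022/1150935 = 8.39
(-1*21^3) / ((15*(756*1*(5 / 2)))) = -49 / 150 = -0.33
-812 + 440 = -372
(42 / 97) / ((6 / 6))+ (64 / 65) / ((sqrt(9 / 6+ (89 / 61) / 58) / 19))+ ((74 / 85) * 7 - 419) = -3400839 / 8245+ 32 * sqrt(4772762) / 4615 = -397.32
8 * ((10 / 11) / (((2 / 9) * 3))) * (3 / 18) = 20 / 11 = 1.82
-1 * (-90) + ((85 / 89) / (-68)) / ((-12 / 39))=128225 / 1424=90.05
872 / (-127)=-6.87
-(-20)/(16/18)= 45/2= 22.50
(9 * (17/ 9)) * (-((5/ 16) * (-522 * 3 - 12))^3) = 1043734271625/ 512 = 2038543499.27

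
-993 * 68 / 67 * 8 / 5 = -1612.51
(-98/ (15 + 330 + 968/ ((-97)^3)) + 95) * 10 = 298233236610/ 314871217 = 947.16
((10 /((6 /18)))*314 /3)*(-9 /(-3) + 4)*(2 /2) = 21980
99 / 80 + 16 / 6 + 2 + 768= 185737 / 240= 773.90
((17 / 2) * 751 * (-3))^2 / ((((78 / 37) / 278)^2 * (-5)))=-1275539949521.82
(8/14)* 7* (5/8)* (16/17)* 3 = 120/17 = 7.06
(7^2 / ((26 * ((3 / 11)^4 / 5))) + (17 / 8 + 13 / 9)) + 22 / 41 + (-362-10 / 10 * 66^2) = -1039828175 / 345384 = -3010.64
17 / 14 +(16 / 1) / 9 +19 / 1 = 2771 / 126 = 21.99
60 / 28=15 / 7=2.14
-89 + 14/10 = -438/5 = -87.60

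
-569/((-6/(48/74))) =2276/37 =61.51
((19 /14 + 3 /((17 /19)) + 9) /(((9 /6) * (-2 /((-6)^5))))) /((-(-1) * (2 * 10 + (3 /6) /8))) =22553856 /12733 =1771.29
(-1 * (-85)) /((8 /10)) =425 /4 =106.25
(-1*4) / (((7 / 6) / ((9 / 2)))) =-108 / 7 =-15.43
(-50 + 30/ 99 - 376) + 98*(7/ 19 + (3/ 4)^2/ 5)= -9494453/ 25080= -378.57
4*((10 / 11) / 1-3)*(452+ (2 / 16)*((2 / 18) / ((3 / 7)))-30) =-2096657 / 594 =-3529.73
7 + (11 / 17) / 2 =249 / 34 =7.32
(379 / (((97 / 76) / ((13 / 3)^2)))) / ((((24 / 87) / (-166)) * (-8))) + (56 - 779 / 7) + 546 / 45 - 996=102269542997 / 244440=418383.01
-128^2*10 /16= -10240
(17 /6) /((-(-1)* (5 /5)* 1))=2.83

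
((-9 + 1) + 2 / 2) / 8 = -7 / 8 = -0.88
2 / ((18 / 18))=2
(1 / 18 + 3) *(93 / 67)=1705 / 402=4.24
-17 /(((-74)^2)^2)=-17 /29986576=-0.00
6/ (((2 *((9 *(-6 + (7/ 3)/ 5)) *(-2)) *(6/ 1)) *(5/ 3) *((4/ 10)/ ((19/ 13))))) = 0.01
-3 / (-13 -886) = 3 / 899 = 0.00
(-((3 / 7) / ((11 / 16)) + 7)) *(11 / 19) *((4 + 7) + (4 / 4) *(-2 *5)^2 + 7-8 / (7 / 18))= -400334 / 931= -430.00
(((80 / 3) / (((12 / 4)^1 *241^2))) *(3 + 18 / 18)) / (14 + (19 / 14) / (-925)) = 4144000 / 94760835849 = 0.00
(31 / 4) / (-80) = -31 / 320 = -0.10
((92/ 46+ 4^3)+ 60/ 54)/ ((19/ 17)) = 10268/ 171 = 60.05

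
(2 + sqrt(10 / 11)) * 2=2 * sqrt(110) / 11 + 4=5.91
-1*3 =-3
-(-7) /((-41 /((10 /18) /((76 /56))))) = -490 /7011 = -0.07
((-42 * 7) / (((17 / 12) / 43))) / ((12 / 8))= -101136 / 17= -5949.18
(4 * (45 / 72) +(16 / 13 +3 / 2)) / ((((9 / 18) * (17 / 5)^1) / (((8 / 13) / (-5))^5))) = -262144 / 3016755625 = -0.00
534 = 534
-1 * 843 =-843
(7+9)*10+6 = 166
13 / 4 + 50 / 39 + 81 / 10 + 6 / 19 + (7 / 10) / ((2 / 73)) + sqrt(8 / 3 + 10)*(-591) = 285269 / 7410 - 197*sqrt(114) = -2064.89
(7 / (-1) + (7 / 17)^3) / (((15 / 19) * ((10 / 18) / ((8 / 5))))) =-15525888 / 614125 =-25.28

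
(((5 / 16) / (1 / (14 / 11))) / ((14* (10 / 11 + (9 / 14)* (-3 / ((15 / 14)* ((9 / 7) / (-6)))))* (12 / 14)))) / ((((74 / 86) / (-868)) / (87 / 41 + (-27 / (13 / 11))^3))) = 292274484473825 / 6825674752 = 42819.87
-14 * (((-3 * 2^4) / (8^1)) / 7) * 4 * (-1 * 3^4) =-3888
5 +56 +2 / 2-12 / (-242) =7508 / 121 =62.05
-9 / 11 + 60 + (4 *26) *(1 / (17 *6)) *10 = 69.38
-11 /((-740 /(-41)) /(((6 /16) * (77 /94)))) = -104181 /556480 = -0.19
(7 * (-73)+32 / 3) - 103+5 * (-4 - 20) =-2170 / 3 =-723.33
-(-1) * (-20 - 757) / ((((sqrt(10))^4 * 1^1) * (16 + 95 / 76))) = -259 / 575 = -0.45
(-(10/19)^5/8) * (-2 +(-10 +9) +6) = -37500/2476099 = -0.02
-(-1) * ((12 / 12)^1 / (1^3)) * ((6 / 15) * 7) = 14 / 5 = 2.80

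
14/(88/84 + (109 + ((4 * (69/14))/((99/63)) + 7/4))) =12936/114893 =0.11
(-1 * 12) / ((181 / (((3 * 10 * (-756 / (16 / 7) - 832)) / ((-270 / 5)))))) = -23255 / 543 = -42.83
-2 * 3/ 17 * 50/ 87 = -0.20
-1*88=-88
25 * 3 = 75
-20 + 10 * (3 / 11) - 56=-73.27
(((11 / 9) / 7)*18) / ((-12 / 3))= -11 / 14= -0.79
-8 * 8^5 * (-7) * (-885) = -1623982080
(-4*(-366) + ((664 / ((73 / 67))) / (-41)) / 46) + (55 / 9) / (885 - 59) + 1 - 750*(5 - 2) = -401884639661 / 511749126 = -785.32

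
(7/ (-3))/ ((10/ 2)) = -7/ 15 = -0.47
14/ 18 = 0.78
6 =6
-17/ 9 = -1.89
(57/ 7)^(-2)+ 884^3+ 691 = 2244434526004/ 3249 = 690807795.02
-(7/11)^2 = -49/121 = -0.40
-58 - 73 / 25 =-1523 / 25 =-60.92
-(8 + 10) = -18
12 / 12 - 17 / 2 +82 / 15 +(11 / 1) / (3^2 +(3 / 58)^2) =-49151 / 60570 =-0.81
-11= -11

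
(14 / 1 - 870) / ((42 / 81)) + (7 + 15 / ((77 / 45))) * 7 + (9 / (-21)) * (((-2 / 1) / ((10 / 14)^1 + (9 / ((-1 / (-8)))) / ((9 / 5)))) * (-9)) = -11270096 / 7315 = -1540.68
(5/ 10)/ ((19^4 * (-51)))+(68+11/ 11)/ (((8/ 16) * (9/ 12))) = 184.00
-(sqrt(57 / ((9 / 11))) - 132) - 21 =111 - sqrt(627) / 3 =102.65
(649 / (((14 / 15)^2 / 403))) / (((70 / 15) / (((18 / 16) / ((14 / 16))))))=1588898025 / 19208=82720.64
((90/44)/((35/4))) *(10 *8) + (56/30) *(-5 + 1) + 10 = 24526/1155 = 21.23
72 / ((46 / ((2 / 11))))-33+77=11204 / 253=44.28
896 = 896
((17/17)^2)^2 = 1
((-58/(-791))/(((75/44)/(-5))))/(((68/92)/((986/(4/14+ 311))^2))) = -23496947936/8047929495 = -2.92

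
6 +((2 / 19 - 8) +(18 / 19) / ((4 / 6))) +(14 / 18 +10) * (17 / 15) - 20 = -21184 / 2565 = -8.26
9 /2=4.50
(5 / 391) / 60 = 1 / 4692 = 0.00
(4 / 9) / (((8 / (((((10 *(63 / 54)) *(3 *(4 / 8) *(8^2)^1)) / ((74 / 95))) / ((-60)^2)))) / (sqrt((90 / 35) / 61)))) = 19 *sqrt(854) / 121878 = 0.00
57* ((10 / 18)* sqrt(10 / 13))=95* sqrt(130) / 39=27.77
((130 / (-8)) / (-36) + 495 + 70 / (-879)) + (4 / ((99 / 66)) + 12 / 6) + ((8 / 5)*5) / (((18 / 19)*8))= 21142157 / 42192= 501.09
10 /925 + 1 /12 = 209 /2220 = 0.09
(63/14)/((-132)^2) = 1/3872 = 0.00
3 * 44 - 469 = -337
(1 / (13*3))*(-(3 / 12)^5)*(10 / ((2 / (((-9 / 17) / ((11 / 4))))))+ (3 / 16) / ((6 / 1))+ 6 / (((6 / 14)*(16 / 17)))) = -27813 / 79659008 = -0.00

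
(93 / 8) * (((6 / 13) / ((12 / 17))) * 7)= 11067 / 208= 53.21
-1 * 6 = -6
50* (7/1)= 350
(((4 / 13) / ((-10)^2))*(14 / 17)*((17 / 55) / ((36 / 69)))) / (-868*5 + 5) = -161 / 464928750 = -0.00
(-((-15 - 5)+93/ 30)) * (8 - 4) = 338/ 5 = 67.60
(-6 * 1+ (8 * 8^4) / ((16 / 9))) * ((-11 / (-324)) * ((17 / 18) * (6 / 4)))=886.23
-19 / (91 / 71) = -14.82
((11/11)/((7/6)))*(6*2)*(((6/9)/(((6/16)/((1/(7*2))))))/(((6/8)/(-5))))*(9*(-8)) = 626.94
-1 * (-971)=971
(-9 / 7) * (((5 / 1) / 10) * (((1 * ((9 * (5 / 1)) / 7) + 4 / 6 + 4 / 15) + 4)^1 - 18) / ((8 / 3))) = 6273 / 3920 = 1.60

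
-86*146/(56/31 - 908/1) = 97309/7023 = 13.86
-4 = -4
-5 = -5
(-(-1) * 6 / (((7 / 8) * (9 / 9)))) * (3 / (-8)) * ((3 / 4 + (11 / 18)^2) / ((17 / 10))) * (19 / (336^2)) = -1235 / 4318272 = -0.00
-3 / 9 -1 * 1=-4 / 3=-1.33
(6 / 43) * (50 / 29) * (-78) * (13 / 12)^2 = -54925 / 2494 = -22.02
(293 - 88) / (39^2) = 205 / 1521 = 0.13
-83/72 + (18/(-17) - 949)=-1164283/1224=-951.21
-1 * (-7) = 7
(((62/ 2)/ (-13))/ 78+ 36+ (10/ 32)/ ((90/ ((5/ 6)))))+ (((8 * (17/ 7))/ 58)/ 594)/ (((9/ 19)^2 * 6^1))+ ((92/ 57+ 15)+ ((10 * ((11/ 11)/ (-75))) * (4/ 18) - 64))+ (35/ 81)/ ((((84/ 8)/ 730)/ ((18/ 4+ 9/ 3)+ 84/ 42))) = 4123987358119201/ 15053900621760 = 273.95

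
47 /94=1 /2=0.50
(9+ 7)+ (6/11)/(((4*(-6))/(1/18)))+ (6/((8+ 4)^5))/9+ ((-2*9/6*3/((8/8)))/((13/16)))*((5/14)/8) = 5792711465/373621248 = 15.50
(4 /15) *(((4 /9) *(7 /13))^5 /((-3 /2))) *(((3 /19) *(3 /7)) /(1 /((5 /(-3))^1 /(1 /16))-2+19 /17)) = 5349965824 /521122973605533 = 0.00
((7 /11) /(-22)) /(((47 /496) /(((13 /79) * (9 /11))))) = -203112 /4942003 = -0.04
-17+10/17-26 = -721/17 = -42.41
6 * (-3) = -18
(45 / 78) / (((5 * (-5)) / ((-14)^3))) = 4116 / 65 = 63.32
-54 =-54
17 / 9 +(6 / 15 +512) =23143 / 45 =514.29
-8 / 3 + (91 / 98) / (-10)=-1159 / 420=-2.76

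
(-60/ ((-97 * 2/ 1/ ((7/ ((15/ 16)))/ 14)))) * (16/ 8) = 32/ 97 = 0.33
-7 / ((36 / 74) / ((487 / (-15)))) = 126133 / 270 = 467.16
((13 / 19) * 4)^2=2704 / 361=7.49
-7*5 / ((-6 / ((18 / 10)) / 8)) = 84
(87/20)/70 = 87/1400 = 0.06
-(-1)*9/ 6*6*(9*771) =62451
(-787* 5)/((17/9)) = -35415/17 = -2083.24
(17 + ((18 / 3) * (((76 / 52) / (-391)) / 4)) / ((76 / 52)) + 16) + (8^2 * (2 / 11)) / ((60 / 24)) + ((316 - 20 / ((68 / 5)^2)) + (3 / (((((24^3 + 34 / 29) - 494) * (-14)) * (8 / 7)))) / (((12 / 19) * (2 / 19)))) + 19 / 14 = 44943627205000973 / 126637614512640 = 354.90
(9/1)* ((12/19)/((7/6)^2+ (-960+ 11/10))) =-19440/3274783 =-0.01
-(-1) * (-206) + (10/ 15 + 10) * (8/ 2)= -163.33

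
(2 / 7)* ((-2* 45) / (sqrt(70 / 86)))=-36* sqrt(1505) / 49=-28.50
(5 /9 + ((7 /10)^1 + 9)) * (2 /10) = 923 /450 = 2.05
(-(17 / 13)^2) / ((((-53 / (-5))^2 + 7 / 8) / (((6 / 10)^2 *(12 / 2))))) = -41616 / 1275781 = -0.03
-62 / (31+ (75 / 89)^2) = -245551 / 125588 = -1.96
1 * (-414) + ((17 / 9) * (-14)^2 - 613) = -5911 / 9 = -656.78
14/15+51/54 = 169/90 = 1.88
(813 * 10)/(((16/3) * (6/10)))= 20325/8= 2540.62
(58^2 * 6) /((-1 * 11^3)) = -20184 /1331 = -15.16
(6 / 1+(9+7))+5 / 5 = 23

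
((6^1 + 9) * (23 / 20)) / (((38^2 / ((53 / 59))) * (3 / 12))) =3657 / 85196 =0.04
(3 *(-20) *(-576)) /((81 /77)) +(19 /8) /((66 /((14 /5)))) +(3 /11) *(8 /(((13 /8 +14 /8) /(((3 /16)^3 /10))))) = 231288179 /7040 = 32853.43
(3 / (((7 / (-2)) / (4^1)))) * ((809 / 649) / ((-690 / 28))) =12944 / 74635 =0.17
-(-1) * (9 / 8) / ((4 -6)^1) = -9 / 16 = -0.56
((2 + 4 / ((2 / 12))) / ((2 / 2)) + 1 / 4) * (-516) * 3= -40635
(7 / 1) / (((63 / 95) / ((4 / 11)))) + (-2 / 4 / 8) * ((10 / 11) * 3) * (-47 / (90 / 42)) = 6001 / 792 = 7.58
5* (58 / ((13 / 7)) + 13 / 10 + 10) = 212.65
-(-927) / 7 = 927 / 7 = 132.43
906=906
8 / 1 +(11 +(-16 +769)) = 772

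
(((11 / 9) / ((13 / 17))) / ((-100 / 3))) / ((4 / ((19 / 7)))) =-3553 / 109200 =-0.03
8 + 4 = 12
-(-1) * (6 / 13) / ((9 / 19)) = 38 / 39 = 0.97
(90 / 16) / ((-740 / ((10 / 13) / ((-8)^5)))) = 45 / 252182528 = 0.00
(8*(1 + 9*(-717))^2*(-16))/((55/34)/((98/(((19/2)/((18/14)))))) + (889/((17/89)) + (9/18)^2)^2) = -1552233535340544/6310891664593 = -245.96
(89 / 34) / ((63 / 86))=3827 / 1071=3.57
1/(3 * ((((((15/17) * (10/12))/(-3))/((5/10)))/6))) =-102/25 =-4.08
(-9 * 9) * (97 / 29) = -7857 / 29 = -270.93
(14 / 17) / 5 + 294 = 25004 / 85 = 294.16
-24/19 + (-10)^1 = -214/19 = -11.26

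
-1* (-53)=53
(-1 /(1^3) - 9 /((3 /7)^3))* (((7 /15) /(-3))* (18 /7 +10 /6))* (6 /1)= 61588 /135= 456.21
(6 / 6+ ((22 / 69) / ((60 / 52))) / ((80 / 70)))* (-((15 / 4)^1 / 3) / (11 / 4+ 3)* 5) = -25705 / 19044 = -1.35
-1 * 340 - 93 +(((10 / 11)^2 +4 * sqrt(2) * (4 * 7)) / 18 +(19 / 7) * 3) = -3238336 / 7623 +56 * sqrt(2) / 9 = -416.01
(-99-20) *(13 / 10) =-1547 / 10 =-154.70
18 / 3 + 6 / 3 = 8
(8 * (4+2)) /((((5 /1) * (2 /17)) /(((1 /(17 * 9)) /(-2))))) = -4 /15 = -0.27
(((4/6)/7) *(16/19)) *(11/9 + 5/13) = 6016/46683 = 0.13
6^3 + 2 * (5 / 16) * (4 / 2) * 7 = 899 / 4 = 224.75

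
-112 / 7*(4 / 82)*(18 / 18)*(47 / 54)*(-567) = 15792 / 41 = 385.17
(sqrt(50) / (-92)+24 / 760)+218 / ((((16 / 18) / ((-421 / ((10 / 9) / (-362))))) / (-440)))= -1406107334607 / 95 - 5*sqrt(2) / 92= -14801129838.05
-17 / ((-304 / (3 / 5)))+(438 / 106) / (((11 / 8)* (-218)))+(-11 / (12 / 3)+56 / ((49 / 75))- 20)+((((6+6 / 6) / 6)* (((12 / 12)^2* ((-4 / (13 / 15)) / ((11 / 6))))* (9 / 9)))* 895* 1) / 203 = 12754145206763 / 254904810160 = 50.03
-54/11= -4.91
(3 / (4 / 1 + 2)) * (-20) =-10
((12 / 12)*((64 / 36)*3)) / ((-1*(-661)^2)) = -16 / 1310763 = -0.00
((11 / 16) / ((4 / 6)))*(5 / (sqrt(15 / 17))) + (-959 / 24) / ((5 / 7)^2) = -46991 / 600 + 11*sqrt(255) / 32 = -72.83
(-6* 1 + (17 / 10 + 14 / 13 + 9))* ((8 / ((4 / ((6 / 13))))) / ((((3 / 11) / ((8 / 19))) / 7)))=925232 / 16055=57.63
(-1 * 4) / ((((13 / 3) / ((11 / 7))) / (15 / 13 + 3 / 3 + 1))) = -5412 / 1183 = -4.57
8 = 8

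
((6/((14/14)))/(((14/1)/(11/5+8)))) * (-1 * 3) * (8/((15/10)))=-2448/35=-69.94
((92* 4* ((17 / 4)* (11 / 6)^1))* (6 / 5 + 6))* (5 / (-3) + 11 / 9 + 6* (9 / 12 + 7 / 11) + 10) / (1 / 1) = 368999.73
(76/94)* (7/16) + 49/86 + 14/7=47267/16168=2.92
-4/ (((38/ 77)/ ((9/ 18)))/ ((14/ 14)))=-4.05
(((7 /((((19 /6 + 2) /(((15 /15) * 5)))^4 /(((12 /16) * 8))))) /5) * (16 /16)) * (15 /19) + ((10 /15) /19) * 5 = 315415210 /52640697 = 5.99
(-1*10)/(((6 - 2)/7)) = -35/2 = -17.50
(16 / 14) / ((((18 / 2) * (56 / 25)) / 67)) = 1675 / 441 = 3.80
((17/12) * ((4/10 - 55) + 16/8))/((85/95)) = -4997/60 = -83.28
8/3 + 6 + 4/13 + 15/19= 7235/741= 9.76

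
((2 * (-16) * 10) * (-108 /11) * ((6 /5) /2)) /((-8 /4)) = -10368 /11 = -942.55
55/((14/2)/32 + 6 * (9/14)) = 1120/83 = 13.49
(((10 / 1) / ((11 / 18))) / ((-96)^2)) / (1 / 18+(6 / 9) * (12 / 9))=45 / 23936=0.00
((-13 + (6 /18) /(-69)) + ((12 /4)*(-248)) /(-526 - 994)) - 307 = -12566539 /39330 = -319.52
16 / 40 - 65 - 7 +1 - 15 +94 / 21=-81.12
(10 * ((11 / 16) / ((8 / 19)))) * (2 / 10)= 209 / 64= 3.27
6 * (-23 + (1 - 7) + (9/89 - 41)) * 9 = -335934/89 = -3774.54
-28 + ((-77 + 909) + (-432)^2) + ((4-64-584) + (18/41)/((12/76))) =7658258/41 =186786.78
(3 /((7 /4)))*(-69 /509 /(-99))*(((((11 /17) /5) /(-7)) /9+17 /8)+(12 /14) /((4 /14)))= 5047741 /419757030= 0.01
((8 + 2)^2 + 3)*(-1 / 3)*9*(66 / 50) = -10197 / 25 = -407.88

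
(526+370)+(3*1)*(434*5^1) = 7406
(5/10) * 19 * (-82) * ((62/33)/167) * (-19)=917662/5511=166.51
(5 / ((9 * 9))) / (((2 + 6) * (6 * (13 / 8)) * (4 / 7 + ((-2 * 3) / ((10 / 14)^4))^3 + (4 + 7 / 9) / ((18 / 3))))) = -8544921875 / 132208502012042391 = -0.00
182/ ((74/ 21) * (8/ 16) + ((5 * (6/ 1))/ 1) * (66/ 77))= 3822/ 577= 6.62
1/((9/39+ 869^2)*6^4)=13/12722956416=0.00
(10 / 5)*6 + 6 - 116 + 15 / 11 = -1063 / 11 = -96.64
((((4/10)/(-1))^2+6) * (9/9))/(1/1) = 154/25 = 6.16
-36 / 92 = -9 / 23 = -0.39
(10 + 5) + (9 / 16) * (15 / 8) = 2055 / 128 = 16.05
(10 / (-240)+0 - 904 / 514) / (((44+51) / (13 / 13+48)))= -108829 / 117192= -0.93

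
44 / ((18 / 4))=88 / 9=9.78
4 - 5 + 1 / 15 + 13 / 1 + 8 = 301 / 15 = 20.07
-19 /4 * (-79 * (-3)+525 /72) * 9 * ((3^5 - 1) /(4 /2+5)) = -40437111 /112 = -361045.63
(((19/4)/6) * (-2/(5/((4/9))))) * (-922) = 17518/135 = 129.76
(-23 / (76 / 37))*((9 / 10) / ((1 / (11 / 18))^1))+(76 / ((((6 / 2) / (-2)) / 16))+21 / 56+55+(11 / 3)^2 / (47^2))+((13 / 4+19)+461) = -8406781891 / 30219120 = -278.19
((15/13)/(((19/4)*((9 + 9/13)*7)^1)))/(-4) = -5/5586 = -0.00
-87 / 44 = -1.98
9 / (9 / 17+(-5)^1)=-153 / 76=-2.01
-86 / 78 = -43 / 39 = -1.10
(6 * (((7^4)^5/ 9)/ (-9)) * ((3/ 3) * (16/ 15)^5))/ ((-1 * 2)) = 83668255425284801560576/ 20503125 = 4080756246927470.89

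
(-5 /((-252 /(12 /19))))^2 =25 /159201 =0.00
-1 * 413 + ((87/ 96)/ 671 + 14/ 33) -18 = -27735881/ 64416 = -430.57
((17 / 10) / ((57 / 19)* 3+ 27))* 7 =119 / 360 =0.33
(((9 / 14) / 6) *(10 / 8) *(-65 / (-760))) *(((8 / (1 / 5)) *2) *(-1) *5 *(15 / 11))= -73125 / 11704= -6.25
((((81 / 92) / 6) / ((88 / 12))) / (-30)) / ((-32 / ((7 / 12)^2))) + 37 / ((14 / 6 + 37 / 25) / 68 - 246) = -1955383263921 / 12998305464320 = -0.15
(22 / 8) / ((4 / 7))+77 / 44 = 105 / 16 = 6.56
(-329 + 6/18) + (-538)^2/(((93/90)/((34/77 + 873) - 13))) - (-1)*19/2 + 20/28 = 3451823538805/14322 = 241015468.43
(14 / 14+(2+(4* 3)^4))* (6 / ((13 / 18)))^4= 2821518054144 / 28561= 98789189.95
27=27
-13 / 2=-6.50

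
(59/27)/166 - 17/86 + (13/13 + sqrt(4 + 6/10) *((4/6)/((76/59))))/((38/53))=4431599/3661794 + 3127 *sqrt(115)/21660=2.76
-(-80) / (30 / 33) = 88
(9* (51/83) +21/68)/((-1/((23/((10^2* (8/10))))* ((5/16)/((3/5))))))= -1263275/1444864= -0.87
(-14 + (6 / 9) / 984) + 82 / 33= -186949 / 16236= -11.51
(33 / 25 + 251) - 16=5908 / 25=236.32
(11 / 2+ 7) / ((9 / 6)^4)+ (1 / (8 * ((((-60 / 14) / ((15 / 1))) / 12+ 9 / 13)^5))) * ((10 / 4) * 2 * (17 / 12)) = 9.10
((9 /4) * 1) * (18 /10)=81 /20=4.05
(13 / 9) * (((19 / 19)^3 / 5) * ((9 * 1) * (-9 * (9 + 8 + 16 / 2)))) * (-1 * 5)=2925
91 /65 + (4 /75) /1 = 109 /75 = 1.45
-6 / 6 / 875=-1 / 875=-0.00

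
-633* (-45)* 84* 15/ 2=17945550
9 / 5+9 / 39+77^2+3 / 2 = 771229 / 130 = 5932.53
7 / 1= 7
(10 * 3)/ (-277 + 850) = 10/ 191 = 0.05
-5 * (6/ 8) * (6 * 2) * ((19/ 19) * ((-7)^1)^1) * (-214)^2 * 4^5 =14771957760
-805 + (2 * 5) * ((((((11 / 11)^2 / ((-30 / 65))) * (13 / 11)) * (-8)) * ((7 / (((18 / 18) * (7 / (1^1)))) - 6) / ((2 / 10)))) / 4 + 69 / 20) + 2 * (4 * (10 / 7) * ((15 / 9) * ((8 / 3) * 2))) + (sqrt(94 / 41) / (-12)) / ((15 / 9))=-2701613 / 1386 - sqrt(3854) / 820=-1949.29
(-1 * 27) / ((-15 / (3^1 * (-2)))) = -54 / 5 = -10.80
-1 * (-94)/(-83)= -94/83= -1.13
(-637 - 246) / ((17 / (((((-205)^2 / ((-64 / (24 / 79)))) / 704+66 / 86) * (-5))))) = 125.72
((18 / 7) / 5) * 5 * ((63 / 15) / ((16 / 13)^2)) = 7.13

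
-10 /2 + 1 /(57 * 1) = -284 /57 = -4.98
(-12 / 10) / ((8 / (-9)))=27 / 20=1.35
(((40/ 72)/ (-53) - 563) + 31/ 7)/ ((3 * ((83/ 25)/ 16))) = -897.32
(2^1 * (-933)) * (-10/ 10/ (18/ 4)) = 1244/ 3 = 414.67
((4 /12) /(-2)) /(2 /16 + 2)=-4 /51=-0.08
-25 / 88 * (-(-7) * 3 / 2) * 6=-1575 / 88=-17.90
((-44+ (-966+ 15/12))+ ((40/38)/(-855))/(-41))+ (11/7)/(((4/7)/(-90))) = -669375209/532836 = -1256.25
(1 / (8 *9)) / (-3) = -1 / 216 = -0.00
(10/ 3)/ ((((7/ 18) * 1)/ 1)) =60/ 7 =8.57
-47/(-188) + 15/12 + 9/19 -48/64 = 93/76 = 1.22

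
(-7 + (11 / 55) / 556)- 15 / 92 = -228991 / 31970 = -7.16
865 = 865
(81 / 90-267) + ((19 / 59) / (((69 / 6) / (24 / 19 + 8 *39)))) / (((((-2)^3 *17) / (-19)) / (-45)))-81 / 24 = -299550351 / 922760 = -324.62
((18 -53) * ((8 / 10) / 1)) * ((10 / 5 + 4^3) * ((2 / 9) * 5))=-6160 / 3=-2053.33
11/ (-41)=-11/ 41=-0.27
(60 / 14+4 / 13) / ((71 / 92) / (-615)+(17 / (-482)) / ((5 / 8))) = -518159640 / 6507319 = -79.63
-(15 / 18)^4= -625 / 1296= -0.48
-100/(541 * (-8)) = 0.02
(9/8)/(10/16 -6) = -9/43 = -0.21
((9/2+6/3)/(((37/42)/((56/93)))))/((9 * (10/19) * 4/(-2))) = -24206/51615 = -0.47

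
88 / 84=22 / 21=1.05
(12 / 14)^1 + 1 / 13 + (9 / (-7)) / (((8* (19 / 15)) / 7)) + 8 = 111291 / 13832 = 8.05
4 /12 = 1 /3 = 0.33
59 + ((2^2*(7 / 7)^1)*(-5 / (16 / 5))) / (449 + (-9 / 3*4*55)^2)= 102907539 / 1744196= 59.00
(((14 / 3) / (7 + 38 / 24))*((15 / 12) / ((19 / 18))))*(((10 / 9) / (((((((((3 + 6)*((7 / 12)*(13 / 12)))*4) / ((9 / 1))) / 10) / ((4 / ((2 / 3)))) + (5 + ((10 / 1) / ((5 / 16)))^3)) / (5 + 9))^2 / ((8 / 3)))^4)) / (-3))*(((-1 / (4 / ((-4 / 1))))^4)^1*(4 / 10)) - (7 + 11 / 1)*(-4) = 88856127378714672662019866589274386138887174224615510127663859754344 / 1234112880259926009194720369387155241006054237103403441451331385477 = 72.00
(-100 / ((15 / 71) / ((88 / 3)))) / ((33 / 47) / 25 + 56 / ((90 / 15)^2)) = -8767.42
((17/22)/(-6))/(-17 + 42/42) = 17/2112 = 0.01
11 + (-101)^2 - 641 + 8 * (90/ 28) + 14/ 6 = 201580/ 21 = 9599.05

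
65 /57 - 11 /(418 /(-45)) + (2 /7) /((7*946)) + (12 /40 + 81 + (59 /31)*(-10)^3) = -372597545494 /204768795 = -1819.60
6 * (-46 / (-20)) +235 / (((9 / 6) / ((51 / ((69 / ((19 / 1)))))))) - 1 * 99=729656 / 345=2114.94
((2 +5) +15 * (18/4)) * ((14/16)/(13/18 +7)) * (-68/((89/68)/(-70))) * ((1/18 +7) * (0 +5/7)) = 1914061450/12371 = 154721.64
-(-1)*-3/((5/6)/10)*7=-252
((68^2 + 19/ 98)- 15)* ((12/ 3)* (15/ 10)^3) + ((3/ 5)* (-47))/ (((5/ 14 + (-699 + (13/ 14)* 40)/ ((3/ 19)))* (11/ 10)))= 23616549046107/ 379540084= 62224.12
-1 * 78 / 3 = -26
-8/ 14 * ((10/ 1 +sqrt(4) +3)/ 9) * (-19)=380/ 21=18.10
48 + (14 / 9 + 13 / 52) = 1793 / 36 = 49.81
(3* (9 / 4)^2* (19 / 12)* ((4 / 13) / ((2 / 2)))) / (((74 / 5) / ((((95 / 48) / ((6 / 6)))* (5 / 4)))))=1218375 / 985088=1.24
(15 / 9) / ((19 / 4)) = 20 / 57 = 0.35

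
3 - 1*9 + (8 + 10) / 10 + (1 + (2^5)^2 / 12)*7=9002 / 15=600.13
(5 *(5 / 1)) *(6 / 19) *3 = 450 / 19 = 23.68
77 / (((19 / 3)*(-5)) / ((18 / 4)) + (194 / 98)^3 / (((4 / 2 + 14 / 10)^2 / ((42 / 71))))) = -716969829807 / 61827612620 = -11.60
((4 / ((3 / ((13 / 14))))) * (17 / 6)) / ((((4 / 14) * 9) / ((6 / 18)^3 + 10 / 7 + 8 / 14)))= 12155 / 4374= 2.78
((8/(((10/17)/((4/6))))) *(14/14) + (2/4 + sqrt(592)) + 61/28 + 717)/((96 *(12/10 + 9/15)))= 5 *sqrt(37)/216 + 306073/72576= 4.36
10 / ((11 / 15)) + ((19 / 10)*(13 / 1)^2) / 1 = 36821 / 110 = 334.74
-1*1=-1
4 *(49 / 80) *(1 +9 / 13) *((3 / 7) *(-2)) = -231 / 65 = -3.55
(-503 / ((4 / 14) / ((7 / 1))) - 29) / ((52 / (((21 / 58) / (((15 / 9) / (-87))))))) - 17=4472.66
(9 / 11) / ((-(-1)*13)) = 9 / 143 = 0.06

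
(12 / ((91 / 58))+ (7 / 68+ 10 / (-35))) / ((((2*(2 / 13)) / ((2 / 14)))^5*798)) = 439810839 / 2179107954688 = 0.00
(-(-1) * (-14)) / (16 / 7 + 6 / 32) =-1568 / 277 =-5.66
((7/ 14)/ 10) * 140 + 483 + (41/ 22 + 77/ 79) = 856553/ 1738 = 492.84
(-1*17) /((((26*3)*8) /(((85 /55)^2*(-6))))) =4913 /12584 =0.39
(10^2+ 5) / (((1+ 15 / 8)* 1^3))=840 / 23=36.52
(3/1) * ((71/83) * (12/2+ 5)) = 2343/83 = 28.23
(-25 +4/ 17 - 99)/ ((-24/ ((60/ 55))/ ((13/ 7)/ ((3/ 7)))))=24.38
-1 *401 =-401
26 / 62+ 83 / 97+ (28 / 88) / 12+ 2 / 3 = 520819 / 264616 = 1.97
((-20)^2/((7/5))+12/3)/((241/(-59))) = -119652/1687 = -70.93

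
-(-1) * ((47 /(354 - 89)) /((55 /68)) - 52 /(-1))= 761096 /14575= 52.22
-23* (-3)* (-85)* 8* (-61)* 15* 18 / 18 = 42931800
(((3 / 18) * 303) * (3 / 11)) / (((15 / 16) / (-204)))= -164832 / 55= -2996.95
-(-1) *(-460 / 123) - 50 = -6610 / 123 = -53.74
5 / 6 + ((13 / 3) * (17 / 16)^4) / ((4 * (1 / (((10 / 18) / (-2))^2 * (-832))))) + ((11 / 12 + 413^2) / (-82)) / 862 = -6346820649031 / 70353764352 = -90.21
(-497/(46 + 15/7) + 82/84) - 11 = -287995/14154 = -20.35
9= 9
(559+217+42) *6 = 4908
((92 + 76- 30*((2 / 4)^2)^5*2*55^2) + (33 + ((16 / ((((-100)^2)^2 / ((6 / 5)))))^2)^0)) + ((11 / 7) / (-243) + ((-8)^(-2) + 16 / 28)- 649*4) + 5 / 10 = -1119193991 / 435456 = -2570.17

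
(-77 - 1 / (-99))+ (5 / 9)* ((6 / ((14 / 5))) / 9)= -159787 / 2079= -76.86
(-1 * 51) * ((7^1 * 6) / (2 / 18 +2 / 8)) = -5931.69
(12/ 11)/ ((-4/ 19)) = -57/ 11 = -5.18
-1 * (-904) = 904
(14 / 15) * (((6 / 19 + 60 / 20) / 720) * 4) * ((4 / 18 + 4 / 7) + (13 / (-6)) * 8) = -3647 / 12825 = -0.28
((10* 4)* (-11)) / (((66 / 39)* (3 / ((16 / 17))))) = -4160 / 51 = -81.57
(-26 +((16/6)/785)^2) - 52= -432589886/5546025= -78.00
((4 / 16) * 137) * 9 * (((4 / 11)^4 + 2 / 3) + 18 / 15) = 42516717 / 73205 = 580.79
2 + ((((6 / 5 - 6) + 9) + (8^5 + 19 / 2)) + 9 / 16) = 2622741 / 80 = 32784.26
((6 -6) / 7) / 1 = 0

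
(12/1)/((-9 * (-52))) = 1/39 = 0.03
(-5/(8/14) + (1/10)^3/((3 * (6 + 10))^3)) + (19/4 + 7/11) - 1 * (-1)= -2875391989/1216512000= -2.36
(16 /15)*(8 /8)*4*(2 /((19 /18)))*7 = 56.59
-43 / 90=-0.48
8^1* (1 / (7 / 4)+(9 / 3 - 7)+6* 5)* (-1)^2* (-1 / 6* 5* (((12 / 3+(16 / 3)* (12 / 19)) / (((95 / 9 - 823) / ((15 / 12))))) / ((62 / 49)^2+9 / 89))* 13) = 15.34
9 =9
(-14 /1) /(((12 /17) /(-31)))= 3689 /6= 614.83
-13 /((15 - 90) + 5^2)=13 /50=0.26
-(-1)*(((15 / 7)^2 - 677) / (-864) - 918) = -9707875 / 10584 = -917.22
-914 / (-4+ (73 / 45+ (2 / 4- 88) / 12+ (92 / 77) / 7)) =96.22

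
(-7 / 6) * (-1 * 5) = 35 / 6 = 5.83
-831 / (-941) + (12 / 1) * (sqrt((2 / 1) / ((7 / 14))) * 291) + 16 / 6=6987.55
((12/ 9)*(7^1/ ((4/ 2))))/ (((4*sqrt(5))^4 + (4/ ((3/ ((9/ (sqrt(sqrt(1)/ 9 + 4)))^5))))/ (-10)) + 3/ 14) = 59891317451280*sqrt(37)/ 13900606138827780901 + 30445790237447900/ 41701818416483342703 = 0.00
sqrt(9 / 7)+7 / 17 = 7 / 17+3 *sqrt(7) / 7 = 1.55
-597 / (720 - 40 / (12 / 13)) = -1791 / 2030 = -0.88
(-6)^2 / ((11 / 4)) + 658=671.09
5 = 5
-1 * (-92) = 92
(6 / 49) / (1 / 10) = 60 / 49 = 1.22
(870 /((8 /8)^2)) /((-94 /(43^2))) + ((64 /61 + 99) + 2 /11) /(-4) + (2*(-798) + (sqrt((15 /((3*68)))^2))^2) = -2731944710443 /145827088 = -18734.14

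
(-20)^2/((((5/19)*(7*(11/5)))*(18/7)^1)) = 3800/99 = 38.38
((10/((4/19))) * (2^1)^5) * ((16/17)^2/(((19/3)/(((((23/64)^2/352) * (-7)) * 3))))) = -166635/101728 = -1.64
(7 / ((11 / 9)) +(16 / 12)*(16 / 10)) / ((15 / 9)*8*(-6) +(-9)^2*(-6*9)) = -1297 / 734910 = -0.00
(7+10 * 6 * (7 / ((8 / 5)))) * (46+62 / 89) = 1120042 / 89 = 12584.74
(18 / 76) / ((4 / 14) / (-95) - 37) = -315 / 49214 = -0.01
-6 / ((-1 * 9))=2 / 3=0.67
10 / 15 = 2 / 3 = 0.67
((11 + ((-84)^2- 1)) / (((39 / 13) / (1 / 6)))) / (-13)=-3533 / 117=-30.20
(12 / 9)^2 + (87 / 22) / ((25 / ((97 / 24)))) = 95717 / 39600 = 2.42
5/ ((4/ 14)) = 35/ 2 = 17.50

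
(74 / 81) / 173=74 / 14013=0.01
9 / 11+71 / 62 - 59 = -38899 / 682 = -57.04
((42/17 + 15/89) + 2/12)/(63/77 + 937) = 280181/93648648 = 0.00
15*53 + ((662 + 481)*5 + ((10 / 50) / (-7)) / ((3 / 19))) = 683531 / 105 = 6509.82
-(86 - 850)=764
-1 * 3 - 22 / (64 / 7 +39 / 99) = -11691 / 2203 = -5.31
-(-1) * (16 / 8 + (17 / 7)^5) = 1453471 / 16807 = 86.48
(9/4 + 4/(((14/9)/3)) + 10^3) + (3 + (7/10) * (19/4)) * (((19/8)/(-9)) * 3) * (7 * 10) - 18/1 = 431057/672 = 641.45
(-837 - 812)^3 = -4483962449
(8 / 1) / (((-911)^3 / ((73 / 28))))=-146 / 5292406217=-0.00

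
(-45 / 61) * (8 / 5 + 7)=-387 / 61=-6.34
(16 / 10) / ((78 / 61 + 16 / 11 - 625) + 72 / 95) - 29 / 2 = -1149128391 / 79236166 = -14.50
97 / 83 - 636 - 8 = -53355 / 83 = -642.83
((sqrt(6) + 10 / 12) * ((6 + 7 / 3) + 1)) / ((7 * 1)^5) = 10 / 21609 + 4 * sqrt(6) / 7203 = 0.00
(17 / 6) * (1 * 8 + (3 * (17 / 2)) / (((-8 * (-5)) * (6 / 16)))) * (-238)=-196231 / 30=-6541.03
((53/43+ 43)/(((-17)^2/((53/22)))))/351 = 0.00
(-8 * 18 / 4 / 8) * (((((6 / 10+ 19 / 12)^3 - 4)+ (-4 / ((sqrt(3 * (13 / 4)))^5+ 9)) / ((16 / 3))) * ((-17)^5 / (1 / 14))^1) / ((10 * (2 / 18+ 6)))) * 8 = 9185489823245323917 / 122414050000 - 1451252877984 * sqrt(39) / 306035125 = 75006623.79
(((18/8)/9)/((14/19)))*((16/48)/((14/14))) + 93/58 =8363/4872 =1.72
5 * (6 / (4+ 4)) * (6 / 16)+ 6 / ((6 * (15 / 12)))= 353 / 160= 2.21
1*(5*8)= 40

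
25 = 25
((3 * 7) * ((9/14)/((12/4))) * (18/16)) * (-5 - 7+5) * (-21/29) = 11907/464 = 25.66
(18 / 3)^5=7776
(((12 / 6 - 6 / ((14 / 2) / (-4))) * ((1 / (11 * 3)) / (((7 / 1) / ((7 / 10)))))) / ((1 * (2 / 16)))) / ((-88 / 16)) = -304 / 12705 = -0.02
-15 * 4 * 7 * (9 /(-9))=420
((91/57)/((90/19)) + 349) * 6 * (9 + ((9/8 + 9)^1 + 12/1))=7828643/120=65238.69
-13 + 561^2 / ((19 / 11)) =182193.89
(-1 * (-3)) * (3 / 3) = 3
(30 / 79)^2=900 / 6241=0.14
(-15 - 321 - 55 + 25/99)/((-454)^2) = -0.00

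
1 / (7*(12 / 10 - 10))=-5 / 308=-0.02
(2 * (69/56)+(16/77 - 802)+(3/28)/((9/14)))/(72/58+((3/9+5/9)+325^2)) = -64242975/8491153748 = -0.01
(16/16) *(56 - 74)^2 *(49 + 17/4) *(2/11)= 34506/11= 3136.91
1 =1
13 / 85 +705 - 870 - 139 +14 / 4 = -51059 / 170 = -300.35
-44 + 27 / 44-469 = -512.39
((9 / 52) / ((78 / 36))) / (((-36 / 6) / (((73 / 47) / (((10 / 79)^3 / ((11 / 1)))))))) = -3563192853 / 31772000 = -112.15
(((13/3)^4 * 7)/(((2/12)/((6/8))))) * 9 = 199927/2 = 99963.50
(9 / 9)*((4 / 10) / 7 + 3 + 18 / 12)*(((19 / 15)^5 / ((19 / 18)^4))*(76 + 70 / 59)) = 5961987504 / 6453125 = 923.89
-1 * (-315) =315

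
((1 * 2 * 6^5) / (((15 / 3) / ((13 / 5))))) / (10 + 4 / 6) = 18954 / 25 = 758.16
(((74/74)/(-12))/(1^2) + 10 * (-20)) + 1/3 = -799/4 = -199.75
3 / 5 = 0.60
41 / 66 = 0.62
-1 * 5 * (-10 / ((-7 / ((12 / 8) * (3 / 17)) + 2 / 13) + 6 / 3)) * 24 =-70200 / 1421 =-49.40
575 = 575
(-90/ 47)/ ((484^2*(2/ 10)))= -225/ 5505016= -0.00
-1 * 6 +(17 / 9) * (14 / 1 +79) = 509 / 3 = 169.67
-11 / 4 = -2.75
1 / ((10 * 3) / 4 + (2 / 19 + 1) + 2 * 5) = 38 / 707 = 0.05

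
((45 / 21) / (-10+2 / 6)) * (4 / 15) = -12 / 203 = -0.06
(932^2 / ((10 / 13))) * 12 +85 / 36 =2439096617 / 180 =13550536.76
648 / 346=324 / 173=1.87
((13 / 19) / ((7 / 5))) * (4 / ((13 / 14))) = 40 / 19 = 2.11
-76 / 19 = -4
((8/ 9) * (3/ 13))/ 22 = 4/ 429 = 0.01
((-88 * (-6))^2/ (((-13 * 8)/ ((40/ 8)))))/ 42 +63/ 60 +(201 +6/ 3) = -209429/ 1820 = -115.07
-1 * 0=0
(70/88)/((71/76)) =665/781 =0.85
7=7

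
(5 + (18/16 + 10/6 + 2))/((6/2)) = 235/72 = 3.26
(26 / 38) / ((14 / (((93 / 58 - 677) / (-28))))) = 509249 / 431984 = 1.18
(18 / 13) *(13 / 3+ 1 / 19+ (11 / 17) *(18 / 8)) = 67929 / 8398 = 8.09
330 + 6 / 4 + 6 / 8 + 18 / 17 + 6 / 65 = 1473633 / 4420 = 333.40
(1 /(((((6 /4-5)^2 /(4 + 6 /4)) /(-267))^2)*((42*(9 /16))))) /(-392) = -3833764 /2470629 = -1.55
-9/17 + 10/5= 1.47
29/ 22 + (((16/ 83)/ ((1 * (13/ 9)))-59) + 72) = 343053/ 23738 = 14.45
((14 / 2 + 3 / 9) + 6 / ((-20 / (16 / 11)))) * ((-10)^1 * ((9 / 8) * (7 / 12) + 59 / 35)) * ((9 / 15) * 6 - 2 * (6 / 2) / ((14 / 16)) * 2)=88056733 / 53900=1633.71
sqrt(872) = 29.53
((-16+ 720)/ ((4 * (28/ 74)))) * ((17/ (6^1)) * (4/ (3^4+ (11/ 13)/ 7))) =719576/ 11073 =64.98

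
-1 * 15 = -15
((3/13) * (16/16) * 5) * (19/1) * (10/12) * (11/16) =5225/416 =12.56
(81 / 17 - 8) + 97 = 1594 / 17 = 93.76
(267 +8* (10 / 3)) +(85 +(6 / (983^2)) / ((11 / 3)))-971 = -18888051029 / 31887537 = -592.33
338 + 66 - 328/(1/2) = -252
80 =80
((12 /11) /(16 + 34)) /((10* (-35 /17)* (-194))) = 51 /9336250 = 0.00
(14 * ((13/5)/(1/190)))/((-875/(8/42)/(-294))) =55328/125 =442.62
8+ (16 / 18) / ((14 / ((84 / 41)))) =1000 / 123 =8.13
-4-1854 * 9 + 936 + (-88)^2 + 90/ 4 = -15975/ 2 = -7987.50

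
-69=-69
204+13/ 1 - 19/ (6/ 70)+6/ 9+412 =408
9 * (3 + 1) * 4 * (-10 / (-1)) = 1440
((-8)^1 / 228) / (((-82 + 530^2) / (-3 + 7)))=-0.00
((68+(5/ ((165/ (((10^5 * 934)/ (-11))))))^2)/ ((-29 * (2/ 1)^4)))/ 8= -2180890002240073/ 122281632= -17834976.25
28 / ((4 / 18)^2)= 567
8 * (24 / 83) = 192 / 83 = 2.31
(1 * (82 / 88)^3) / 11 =68921 / 937024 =0.07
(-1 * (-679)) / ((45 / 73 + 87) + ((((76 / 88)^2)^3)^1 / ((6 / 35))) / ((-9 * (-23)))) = 7.75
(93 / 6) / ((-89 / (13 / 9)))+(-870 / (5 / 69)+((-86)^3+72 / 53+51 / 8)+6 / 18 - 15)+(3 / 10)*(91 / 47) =-648068.60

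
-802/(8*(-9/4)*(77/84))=1604/33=48.61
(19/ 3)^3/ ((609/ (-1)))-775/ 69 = -4405532/ 378189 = -11.65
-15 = -15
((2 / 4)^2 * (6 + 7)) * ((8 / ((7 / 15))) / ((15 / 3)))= 78 / 7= 11.14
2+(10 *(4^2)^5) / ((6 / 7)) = 36700166 / 3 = 12233388.67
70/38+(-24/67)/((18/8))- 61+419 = 1373629/3819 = 359.68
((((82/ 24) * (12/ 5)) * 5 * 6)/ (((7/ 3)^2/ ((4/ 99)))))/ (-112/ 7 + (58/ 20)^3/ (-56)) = -7872000/ 70869953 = -0.11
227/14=16.21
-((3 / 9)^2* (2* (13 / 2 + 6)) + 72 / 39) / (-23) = 541 / 2691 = 0.20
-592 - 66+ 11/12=-7885/12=-657.08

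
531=531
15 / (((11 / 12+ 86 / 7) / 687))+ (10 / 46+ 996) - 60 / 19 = 859545343 / 484633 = 1773.60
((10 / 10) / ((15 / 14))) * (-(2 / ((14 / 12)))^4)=-13824 / 1715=-8.06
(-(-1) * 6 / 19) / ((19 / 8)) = 0.13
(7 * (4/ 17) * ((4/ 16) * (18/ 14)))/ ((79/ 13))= 117/ 1343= 0.09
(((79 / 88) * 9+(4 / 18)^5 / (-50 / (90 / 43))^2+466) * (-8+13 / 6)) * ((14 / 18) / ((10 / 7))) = -482205832372313 / 320266029600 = -1505.64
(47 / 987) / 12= 1 / 252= 0.00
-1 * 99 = -99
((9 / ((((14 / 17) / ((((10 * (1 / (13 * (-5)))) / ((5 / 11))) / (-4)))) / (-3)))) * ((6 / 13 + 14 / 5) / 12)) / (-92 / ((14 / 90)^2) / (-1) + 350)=-624393 / 3438305000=-0.00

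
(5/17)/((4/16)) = 20/17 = 1.18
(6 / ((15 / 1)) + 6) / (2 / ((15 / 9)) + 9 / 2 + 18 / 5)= 64 / 93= 0.69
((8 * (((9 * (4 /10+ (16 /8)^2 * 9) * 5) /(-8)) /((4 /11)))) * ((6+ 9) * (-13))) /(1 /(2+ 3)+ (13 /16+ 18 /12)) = 23423400 /67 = 349602.99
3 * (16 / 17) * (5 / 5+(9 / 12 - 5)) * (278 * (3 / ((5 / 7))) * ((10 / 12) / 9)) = -992.08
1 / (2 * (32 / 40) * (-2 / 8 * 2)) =-5 / 4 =-1.25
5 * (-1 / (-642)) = 5 / 642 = 0.01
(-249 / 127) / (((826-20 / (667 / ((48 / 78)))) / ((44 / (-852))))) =7916623 / 64580529462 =0.00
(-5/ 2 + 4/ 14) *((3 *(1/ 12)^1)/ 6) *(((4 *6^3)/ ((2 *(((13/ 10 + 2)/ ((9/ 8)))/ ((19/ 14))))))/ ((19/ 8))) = -4185/ 539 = -7.76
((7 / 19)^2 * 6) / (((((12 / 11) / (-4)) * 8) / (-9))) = 4851 / 1444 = 3.36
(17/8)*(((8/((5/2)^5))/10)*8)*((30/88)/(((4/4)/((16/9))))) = 8704/103125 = 0.08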